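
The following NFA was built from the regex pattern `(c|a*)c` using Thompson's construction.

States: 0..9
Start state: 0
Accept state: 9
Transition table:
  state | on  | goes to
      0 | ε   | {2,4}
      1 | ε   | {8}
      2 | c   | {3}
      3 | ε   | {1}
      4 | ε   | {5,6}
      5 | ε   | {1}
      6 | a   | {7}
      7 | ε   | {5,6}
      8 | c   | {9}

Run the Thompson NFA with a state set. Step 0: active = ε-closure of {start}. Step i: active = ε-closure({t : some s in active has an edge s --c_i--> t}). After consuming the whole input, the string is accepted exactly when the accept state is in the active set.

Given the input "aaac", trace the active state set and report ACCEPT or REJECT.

Answer: ACCEPT

Derivation:
start: ε-closure({0}) = {0,1,2,4,5,6,8}
'a' @ 1: {1,5,6,7,8}
'a' @ 2: {1,5,6,7,8}
'a' @ 3: {1,5,6,7,8}
'c' @ 4: {9}  ✓accept
after full input: {9}  (accept=9 in)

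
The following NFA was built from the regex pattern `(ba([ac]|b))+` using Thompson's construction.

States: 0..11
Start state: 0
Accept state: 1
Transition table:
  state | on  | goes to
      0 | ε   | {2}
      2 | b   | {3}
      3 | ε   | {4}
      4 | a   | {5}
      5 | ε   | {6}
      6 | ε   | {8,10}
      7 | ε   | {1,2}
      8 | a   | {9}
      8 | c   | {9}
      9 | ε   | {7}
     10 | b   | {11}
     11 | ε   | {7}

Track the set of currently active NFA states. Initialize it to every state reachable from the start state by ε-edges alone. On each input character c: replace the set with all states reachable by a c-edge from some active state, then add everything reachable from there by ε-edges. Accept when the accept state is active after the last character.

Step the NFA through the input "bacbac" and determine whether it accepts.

initial (ε-close {0}): {0,2}
'b' @ 1: {3,4}
'a' @ 2: {5,6,8,10}
'c' @ 3: {1,2,7,9}  [accepting]
'b' @ 4: {3,4}
'a' @ 5: {5,6,8,10}
'c' @ 6: {1,2,7,9}  [accepting]
final: {1,2,7,9}; accept 1 in set

Answer: ACCEPT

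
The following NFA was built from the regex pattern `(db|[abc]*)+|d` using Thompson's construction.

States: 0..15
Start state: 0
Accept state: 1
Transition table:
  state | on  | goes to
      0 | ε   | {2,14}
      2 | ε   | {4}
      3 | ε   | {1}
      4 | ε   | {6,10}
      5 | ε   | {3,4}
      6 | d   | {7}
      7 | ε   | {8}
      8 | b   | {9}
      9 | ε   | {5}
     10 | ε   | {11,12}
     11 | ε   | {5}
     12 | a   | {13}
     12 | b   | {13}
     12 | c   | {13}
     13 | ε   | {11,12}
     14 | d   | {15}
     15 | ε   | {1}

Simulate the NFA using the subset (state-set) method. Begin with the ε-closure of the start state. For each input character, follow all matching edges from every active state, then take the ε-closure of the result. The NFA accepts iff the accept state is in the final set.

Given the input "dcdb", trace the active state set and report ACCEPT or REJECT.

Answer: REJECT

Steps:
initial (ε-close {0}): {0,1,2,3,4,5,6,10,11,12,14}
'd' @ 1: {1,7,8,15}  ✓accept
'c' @ 2: {}  — no active states
rest 'db' ignored (set empty)
final: {}; accept 1 not in set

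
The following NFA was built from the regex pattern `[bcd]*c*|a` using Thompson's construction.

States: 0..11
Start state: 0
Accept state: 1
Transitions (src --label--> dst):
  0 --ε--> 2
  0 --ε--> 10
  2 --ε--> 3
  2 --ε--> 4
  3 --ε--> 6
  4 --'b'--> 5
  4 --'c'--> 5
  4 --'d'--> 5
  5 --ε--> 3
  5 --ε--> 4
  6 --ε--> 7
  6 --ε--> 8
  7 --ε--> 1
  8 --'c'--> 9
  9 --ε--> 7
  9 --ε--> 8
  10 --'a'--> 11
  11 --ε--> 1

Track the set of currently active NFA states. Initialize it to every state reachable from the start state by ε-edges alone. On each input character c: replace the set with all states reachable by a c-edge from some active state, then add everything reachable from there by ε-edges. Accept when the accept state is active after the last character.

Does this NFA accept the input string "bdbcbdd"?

initial (ε-close {0}): {0,1,2,3,4,6,7,8,10}
'b' @ 1: {1,3,4,5,6,7,8}  (accept∈set)
'd' @ 2: {1,3,4,5,6,7,8}  (accept∈set)
'b' @ 3: {1,3,4,5,6,7,8}  (accept∈set)
'c' @ 4: {1,3,4,5,6,7,8,9}  (accept∈set)
'b' @ 5: {1,3,4,5,6,7,8}  (accept∈set)
'd' @ 6: {1,3,4,5,6,7,8}  (accept∈set)
'd' @ 7: {1,3,4,5,6,7,8}  (accept∈set)
final: {1,3,4,5,6,7,8}; accept 1 in set

Answer: ACCEPT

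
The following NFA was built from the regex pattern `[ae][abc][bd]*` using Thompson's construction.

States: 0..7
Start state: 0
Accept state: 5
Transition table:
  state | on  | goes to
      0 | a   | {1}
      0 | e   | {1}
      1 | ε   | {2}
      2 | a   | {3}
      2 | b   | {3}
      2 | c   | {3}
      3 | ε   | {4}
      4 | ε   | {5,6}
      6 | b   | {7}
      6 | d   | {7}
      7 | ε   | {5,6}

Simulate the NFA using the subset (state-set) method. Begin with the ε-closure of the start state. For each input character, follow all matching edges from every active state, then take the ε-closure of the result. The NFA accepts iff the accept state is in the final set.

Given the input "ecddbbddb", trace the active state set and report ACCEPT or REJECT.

start: ε-closure({0}) = {0}
'e' @ 1: {1,2}
'c' @ 2: {3,4,5,6}  [accepting]
'd' @ 3: {5,6,7}  [accepting]
'd' @ 4: {5,6,7}  [accepting]
'b' @ 5: {5,6,7}  [accepting]
'b' @ 6: {5,6,7}  [accepting]
'd' @ 7: {5,6,7}  [accepting]
'd' @ 8: {5,6,7}  [accepting]
'b' @ 9: {5,6,7}  [accepting]
end set {5,6,7} — state 5 in

Answer: ACCEPT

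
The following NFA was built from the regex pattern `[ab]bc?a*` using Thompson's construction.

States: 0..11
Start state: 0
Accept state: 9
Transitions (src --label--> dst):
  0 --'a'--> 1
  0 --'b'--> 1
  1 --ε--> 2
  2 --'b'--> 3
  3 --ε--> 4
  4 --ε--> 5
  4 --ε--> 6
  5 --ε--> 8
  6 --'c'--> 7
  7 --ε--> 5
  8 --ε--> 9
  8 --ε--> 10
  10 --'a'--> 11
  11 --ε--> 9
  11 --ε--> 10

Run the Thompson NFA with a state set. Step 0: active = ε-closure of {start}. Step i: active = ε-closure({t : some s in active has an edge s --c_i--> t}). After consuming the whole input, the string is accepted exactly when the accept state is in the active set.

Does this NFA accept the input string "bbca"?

start: ε-closure({0}) = {0}
'b' @ 1: {1,2}
'b' @ 2: {3,4,5,6,8,9,10}  (accept∈set)
'c' @ 3: {5,7,8,9,10}  (accept∈set)
'a' @ 4: {9,10,11}  (accept∈set)
final: {9,10,11}; accept 9 in set

Answer: ACCEPT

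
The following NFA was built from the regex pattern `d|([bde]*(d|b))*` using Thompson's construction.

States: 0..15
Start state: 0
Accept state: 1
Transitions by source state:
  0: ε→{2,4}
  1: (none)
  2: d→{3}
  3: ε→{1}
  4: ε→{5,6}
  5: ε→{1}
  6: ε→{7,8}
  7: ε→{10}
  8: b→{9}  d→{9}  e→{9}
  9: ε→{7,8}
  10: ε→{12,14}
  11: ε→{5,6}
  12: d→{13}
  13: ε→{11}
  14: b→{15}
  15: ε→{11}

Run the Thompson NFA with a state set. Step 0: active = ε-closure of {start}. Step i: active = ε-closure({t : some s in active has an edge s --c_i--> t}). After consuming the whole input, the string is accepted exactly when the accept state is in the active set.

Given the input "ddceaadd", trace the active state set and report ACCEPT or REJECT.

Answer: REJECT

Derivation:
start: ε-closure({0}) = {0,1,2,4,5,6,7,8,10,12,14}
'd' @ 1: {1,3,5,6,7,8,9,10,11,12,13,14}  ✓accept
'd' @ 2: {1,5,6,7,8,9,10,11,12,13,14}  ✓accept
'c' @ 3: {}  — dead — no transitions
rest 'eaadd' ignored (set empty)
final: {}; accept 1 not in set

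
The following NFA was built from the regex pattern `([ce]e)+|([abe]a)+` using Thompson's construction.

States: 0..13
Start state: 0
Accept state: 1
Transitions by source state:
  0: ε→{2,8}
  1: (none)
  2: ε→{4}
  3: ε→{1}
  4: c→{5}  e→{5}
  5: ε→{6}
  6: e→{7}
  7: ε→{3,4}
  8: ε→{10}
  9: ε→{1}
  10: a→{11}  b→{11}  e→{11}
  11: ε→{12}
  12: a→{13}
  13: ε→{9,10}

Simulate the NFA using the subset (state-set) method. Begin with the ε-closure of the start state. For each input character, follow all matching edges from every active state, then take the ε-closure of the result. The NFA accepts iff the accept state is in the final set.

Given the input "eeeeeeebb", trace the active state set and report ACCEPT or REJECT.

S₀ = ε-closure({0}) = {0,2,4,8,10}
'e' @ 1: {5,6,11,12}
'e' @ 2: {1,3,4,7}  [accepting]
'e' @ 3: {5,6}
'e' @ 4: {1,3,4,7}  [accepting]
'e' @ 5: {5,6}
'e' @ 6: {1,3,4,7}  [accepting]
'e' @ 7: {5,6}
'b' @ 8: {}  — no active states
rest 'b' ignored (set empty)
final: {}; accept 1 not in set

Answer: REJECT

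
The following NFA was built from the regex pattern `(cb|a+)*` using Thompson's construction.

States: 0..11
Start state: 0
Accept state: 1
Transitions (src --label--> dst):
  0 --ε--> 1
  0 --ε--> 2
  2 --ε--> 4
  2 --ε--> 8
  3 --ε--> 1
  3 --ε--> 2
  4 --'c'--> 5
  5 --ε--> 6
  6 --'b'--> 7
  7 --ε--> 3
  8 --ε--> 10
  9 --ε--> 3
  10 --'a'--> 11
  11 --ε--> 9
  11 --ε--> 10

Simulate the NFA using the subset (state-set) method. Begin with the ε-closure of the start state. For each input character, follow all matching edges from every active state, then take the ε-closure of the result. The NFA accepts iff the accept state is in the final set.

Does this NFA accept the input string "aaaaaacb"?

Answer: ACCEPT

Steps:
S₀ = ε-closure({0}) = {0,1,2,4,8,10}
'a' @ 1: {1,2,3,4,8,9,10,11}  (accept∈set)
'a' @ 2: {1,2,3,4,8,9,10,11}  (accept∈set)
'a' @ 3: {1,2,3,4,8,9,10,11}  (accept∈set)
'a' @ 4: {1,2,3,4,8,9,10,11}  (accept∈set)
'a' @ 5: {1,2,3,4,8,9,10,11}  (accept∈set)
'a' @ 6: {1,2,3,4,8,9,10,11}  (accept∈set)
'c' @ 7: {5,6}
'b' @ 8: {1,2,3,4,7,8,10}  (accept∈set)
after full input: {1,2,3,4,7,8,10}  (accept=1 in)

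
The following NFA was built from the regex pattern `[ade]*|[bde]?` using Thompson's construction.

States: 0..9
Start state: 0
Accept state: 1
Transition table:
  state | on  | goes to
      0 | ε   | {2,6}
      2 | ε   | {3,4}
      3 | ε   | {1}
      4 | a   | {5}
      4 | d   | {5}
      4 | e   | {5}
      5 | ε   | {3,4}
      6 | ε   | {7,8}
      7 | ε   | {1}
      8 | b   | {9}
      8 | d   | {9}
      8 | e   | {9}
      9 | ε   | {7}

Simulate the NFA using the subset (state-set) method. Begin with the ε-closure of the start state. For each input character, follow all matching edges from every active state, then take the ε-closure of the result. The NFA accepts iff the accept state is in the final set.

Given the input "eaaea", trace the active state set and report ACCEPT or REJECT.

Answer: ACCEPT

Trace:
start: ε-closure({0}) = {0,1,2,3,4,6,7,8}
'e' @ 1: {1,3,4,5,7,9}  [accepting]
'a' @ 2: {1,3,4,5}  [accepting]
'a' @ 3: {1,3,4,5}  [accepting]
'e' @ 4: {1,3,4,5}  [accepting]
'a' @ 5: {1,3,4,5}  [accepting]
end set {1,3,4,5} — state 1 in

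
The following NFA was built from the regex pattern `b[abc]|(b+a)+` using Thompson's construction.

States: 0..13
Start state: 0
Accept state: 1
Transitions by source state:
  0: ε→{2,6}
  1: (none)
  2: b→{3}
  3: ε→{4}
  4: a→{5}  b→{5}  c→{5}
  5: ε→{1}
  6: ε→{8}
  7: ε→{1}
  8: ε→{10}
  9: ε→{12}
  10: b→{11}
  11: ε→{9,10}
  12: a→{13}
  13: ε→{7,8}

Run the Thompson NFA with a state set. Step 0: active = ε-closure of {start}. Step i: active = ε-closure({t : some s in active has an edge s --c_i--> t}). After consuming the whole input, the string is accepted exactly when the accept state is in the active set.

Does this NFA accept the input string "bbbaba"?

Answer: ACCEPT

Steps:
S₀ = ε-closure({0}) = {0,2,6,8,10}
'b' @ 1: {3,4,9,10,11,12}
'b' @ 2: {1,5,9,10,11,12}  (accept∈set)
'b' @ 3: {9,10,11,12}
'a' @ 4: {1,7,8,10,13}  (accept∈set)
'b' @ 5: {9,10,11,12}
'a' @ 6: {1,7,8,10,13}  (accept∈set)
after full input: {1,7,8,10,13}  (accept=1 in)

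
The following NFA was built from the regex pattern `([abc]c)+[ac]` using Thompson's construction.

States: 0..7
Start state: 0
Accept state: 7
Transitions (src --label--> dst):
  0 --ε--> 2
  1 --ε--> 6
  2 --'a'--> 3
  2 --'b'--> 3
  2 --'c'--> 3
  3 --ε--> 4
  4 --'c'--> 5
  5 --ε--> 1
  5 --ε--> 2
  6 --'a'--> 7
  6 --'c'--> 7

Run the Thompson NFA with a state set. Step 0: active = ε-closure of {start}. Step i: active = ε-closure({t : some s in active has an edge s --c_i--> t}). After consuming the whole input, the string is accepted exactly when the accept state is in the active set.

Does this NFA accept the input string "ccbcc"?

Answer: ACCEPT

Steps:
initial (ε-close {0}): {0,2}
'c' @ 1: {3,4}
'c' @ 2: {1,2,5,6}
'b' @ 3: {3,4}
'c' @ 4: {1,2,5,6}
'c' @ 5: {3,4,7}  [accepting]
end set {3,4,7} — state 7 in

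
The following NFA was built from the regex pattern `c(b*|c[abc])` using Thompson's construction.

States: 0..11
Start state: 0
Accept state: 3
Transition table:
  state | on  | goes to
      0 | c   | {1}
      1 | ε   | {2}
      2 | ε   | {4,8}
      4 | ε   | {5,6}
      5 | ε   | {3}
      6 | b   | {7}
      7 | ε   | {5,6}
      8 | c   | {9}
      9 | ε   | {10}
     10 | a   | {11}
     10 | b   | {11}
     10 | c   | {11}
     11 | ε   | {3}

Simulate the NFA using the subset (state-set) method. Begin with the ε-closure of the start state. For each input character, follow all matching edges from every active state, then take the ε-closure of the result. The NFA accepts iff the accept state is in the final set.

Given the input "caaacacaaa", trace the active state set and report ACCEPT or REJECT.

Answer: REJECT

Steps:
start: ε-closure({0}) = {0}
'c' @ 1: {1,2,3,4,5,6,8}  (accept∈set)
'a' @ 2: {}  — no active states
rest 'aacacaaa' ignored (set empty)
final: {}; accept 3 not in set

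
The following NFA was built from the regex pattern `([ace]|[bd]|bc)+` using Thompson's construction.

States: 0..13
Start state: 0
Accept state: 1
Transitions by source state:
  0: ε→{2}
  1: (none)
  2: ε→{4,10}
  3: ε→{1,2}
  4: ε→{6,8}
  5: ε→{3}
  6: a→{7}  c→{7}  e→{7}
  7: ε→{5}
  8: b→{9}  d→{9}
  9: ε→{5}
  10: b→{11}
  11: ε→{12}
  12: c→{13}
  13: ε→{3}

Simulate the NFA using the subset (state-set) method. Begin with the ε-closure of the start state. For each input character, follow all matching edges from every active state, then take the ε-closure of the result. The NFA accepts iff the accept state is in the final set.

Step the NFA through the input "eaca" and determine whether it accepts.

initial (ε-close {0}): {0,2,4,6,8,10}
'e' @ 1: {1,2,3,4,5,6,7,8,10}  (accept∈set)
'a' @ 2: {1,2,3,4,5,6,7,8,10}  (accept∈set)
'c' @ 3: {1,2,3,4,5,6,7,8,10}  (accept∈set)
'a' @ 4: {1,2,3,4,5,6,7,8,10}  (accept∈set)
after full input: {1,2,3,4,5,6,7,8,10}  (accept=1 in)

Answer: ACCEPT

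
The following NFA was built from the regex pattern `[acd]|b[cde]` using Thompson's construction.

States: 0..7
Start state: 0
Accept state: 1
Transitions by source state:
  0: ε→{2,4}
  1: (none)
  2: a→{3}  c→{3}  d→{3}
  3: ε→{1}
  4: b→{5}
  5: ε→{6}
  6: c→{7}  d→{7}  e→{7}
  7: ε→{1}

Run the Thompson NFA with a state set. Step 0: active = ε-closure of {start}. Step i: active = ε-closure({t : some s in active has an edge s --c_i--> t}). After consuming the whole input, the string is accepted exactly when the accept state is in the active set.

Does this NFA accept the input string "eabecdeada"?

initial (ε-close {0}): {0,2,4}
'e' @ 1: {}  — no active states
rest 'abecdeada' ignored (set empty)
end set {} — state 1 not in

Answer: REJECT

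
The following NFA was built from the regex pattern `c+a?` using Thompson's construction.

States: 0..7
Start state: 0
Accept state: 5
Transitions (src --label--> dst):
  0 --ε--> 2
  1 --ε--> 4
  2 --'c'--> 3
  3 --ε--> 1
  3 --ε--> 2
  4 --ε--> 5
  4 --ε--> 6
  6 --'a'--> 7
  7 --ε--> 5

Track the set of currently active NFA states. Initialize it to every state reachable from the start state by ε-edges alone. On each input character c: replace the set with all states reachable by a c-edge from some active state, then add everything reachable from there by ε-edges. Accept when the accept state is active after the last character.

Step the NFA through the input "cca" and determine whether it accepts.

start: ε-closure({0}) = {0,2}
'c' @ 1: {1,2,3,4,5,6}  ✓accept
'c' @ 2: {1,2,3,4,5,6}  ✓accept
'a' @ 3: {5,7}  ✓accept
end set {5,7} — state 5 in

Answer: ACCEPT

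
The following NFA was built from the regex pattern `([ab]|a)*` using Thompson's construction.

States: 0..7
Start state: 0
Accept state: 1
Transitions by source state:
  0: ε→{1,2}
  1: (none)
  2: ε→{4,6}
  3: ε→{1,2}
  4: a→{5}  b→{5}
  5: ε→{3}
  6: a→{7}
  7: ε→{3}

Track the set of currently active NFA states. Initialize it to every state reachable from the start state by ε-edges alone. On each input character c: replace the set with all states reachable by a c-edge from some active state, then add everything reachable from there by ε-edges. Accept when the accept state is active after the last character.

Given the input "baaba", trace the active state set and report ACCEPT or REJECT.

Answer: ACCEPT

Steps:
S₀ = ε-closure({0}) = {0,1,2,4,6}
'b' @ 1: {1,2,3,4,5,6}  (accept∈set)
'a' @ 2: {1,2,3,4,5,6,7}  (accept∈set)
'a' @ 3: {1,2,3,4,5,6,7}  (accept∈set)
'b' @ 4: {1,2,3,4,5,6}  (accept∈set)
'a' @ 5: {1,2,3,4,5,6,7}  (accept∈set)
after full input: {1,2,3,4,5,6,7}  (accept=1 in)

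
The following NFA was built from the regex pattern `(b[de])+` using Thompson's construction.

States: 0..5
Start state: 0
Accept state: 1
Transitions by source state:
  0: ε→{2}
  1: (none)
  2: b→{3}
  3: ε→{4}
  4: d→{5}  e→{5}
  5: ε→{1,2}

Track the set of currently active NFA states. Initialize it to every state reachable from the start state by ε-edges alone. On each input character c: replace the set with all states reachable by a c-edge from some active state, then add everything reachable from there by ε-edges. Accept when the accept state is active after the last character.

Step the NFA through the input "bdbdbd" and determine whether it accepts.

Answer: ACCEPT

Trace:
start: ε-closure({0}) = {0,2}
'b' @ 1: {3,4}
'd' @ 2: {1,2,5}  [accepting]
'b' @ 3: {3,4}
'd' @ 4: {1,2,5}  [accepting]
'b' @ 5: {3,4}
'd' @ 6: {1,2,5}  [accepting]
end set {1,2,5} — state 1 in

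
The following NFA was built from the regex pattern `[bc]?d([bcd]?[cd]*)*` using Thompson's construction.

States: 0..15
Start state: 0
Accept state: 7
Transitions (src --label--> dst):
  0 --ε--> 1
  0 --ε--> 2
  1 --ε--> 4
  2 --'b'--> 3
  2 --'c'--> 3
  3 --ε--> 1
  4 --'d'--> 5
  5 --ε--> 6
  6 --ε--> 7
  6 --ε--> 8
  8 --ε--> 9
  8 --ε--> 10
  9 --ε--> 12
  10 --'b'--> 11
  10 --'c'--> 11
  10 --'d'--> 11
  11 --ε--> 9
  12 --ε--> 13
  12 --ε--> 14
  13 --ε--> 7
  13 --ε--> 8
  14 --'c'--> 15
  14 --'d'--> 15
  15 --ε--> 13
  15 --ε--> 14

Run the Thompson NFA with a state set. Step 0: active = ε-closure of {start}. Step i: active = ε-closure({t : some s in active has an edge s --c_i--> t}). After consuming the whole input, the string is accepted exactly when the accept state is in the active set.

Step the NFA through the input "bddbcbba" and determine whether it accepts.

S₀ = ε-closure({0}) = {0,1,2,4}
'b' @ 1: {1,3,4}
'd' @ 2: {5,6,7,8,9,10,12,13,14}  (accept∈set)
'd' @ 3: {7,8,9,10,11,12,13,14,15}  (accept∈set)
'b' @ 4: {7,8,9,10,11,12,13,14}  (accept∈set)
'c' @ 5: {7,8,9,10,11,12,13,14,15}  (accept∈set)
'b' @ 6: {7,8,9,10,11,12,13,14}  (accept∈set)
'b' @ 7: {7,8,9,10,11,12,13,14}  (accept∈set)
'a' @ 8: {}  — no active states
after full input: {}  (accept=7 not in)

Answer: REJECT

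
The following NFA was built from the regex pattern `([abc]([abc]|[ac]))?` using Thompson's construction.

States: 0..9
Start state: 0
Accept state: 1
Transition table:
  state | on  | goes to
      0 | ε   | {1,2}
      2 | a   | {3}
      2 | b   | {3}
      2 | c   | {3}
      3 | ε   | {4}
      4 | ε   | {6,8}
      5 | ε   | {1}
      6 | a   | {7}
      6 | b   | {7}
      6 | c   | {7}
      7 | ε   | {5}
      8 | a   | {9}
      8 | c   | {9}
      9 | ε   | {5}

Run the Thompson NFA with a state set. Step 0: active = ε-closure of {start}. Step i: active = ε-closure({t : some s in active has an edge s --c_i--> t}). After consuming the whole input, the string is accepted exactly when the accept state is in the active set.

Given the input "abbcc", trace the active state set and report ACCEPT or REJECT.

Answer: REJECT

Trace:
start: ε-closure({0}) = {0,1,2}
'a' @ 1: {3,4,6,8}
'b' @ 2: {1,5,7}  ✓accept
'b' @ 3: {}  — state set empty
rest 'cc' ignored (set empty)
after full input: {}  (accept=1 not in)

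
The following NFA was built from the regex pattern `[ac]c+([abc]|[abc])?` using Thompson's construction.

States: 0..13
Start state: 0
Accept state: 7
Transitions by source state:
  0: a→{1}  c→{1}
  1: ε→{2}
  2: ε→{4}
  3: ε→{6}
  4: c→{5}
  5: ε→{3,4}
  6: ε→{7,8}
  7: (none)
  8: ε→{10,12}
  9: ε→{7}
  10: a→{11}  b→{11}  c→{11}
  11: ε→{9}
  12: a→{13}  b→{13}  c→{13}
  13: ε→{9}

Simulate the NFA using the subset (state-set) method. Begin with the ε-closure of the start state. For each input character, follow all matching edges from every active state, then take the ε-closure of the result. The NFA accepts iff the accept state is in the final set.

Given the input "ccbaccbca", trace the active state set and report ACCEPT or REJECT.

Answer: REJECT

Steps:
S₀ = ε-closure({0}) = {0}
'c' @ 1: {1,2,4}
'c' @ 2: {3,4,5,6,7,8,10,12}  [accepting]
'b' @ 3: {7,9,11,13}  [accepting]
'a' @ 4: {}  — dead — no transitions
rest 'ccbca' ignored (set empty)
after full input: {}  (accept=7 not in)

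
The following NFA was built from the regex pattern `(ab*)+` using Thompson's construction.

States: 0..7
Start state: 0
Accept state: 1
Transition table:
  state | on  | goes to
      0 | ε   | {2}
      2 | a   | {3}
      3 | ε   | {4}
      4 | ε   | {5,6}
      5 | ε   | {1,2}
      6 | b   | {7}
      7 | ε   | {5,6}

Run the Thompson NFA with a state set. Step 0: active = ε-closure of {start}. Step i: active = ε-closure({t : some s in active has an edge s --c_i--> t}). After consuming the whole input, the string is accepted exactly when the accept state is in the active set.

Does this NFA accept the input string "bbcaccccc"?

S₀ = ε-closure({0}) = {0,2}
'b' @ 1: {}  — no active states
rest 'bcaccccc' ignored (set empty)
final: {}; accept 1 not in set

Answer: REJECT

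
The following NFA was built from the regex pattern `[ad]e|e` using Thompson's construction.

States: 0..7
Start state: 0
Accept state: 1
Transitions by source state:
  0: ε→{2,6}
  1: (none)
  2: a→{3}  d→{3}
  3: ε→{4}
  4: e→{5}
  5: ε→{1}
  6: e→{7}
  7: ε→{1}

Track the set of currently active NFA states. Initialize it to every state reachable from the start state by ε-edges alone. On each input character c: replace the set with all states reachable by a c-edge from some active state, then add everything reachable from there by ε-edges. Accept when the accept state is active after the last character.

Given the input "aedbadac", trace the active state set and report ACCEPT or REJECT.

Answer: REJECT

Trace:
S₀ = ε-closure({0}) = {0,2,6}
'a' @ 1: {3,4}
'e' @ 2: {1,5}  [accepting]
'd' @ 3: {}  — no active states
rest 'badac' ignored (set empty)
after full input: {}  (accept=1 not in)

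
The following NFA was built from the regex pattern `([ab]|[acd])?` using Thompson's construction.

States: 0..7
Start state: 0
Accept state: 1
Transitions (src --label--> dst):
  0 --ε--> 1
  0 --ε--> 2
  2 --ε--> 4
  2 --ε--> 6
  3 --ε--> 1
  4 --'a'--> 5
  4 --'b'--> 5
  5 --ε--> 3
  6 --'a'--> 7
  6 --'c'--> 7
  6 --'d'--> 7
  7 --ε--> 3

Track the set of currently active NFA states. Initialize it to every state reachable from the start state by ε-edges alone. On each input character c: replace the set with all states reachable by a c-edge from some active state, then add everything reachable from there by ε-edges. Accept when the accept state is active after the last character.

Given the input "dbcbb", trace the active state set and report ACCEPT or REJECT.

start: ε-closure({0}) = {0,1,2,4,6}
'd' @ 1: {1,3,7}  ✓accept
'b' @ 2: {}  — no active states
rest 'cbb' ignored (set empty)
final: {}; accept 1 not in set

Answer: REJECT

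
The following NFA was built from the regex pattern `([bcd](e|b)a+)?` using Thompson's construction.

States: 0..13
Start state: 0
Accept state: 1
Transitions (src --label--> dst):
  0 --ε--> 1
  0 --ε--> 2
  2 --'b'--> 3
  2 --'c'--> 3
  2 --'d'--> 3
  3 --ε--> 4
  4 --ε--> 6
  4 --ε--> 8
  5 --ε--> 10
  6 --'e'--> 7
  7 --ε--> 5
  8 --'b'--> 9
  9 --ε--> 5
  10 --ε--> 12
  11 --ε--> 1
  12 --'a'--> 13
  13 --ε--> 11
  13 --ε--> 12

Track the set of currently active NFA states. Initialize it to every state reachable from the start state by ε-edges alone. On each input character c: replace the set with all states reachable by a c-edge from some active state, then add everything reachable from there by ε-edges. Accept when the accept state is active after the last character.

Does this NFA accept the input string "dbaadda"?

Answer: REJECT

Steps:
initial (ε-close {0}): {0,1,2}
'd' @ 1: {3,4,6,8}
'b' @ 2: {5,9,10,12}
'a' @ 3: {1,11,12,13}  ✓accept
'a' @ 4: {1,11,12,13}  ✓accept
'd' @ 5: {}  — dead — no transitions
rest 'da' ignored (set empty)
after full input: {}  (accept=1 not in)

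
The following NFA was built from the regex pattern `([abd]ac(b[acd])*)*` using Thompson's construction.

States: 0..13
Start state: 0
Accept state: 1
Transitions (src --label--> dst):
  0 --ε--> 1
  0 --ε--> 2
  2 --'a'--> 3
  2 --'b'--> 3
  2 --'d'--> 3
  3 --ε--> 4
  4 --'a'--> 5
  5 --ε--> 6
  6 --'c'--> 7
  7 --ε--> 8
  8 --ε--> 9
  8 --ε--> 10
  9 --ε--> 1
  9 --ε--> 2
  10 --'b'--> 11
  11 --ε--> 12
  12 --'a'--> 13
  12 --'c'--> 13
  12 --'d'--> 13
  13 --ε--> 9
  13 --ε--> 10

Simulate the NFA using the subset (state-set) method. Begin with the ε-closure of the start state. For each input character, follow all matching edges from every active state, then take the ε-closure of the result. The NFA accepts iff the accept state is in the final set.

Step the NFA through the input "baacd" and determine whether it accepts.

Answer: REJECT

Steps:
initial (ε-close {0}): {0,1,2}
'b' @ 1: {3,4}
'a' @ 2: {5,6}
'a' @ 3: {}  — no active states
rest 'cd' ignored (set empty)
end set {} — state 1 not in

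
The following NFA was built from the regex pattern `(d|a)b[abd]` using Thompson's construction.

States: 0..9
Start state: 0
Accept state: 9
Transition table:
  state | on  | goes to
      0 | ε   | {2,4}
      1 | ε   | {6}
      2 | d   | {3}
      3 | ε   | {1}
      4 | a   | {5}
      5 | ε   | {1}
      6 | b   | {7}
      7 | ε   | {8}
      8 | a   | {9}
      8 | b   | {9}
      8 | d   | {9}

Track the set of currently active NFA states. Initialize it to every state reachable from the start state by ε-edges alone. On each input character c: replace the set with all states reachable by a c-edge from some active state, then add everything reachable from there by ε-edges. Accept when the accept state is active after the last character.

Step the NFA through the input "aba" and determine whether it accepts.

Answer: ACCEPT

Trace:
start: ε-closure({0}) = {0,2,4}
'a' @ 1: {1,5,6}
'b' @ 2: {7,8}
'a' @ 3: {9}  [accepting]
after full input: {9}  (accept=9 in)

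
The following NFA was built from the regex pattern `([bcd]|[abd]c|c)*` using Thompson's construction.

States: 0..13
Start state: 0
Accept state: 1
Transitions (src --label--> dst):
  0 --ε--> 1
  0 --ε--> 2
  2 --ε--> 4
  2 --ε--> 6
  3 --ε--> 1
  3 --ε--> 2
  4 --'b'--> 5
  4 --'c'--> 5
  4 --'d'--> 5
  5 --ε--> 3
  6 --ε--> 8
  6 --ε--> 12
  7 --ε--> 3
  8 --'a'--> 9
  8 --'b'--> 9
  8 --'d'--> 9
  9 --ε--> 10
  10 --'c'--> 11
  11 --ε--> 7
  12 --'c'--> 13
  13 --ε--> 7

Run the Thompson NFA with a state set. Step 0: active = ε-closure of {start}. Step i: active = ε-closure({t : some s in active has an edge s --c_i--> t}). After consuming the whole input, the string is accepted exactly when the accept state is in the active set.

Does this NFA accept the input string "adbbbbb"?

Answer: REJECT

Derivation:
S₀ = ε-closure({0}) = {0,1,2,4,6,8,12}
'a' @ 1: {9,10}
'd' @ 2: {}  — state set empty
rest 'bbbbb' ignored (set empty)
final: {}; accept 1 not in set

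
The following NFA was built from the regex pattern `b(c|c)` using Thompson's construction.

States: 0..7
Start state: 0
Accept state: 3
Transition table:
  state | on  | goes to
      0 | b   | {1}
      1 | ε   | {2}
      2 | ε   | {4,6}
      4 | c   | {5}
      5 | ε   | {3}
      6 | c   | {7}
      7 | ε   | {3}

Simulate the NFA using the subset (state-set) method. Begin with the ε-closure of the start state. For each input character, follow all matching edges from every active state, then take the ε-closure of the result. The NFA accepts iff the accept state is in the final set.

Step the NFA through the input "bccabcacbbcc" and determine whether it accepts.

S₀ = ε-closure({0}) = {0}
'b' @ 1: {1,2,4,6}
'c' @ 2: {3,5,7}  (accept∈set)
'c' @ 3: {}  — no active states
rest 'abcacbbcc' ignored (set empty)
after full input: {}  (accept=3 not in)

Answer: REJECT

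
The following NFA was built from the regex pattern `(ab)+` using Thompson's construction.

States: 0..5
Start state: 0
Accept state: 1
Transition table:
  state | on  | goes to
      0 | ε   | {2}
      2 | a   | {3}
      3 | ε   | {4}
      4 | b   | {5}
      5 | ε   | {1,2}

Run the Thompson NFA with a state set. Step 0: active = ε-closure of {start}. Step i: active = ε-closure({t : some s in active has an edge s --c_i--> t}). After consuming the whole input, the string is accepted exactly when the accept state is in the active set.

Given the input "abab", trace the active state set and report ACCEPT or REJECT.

Answer: ACCEPT

Derivation:
start: ε-closure({0}) = {0,2}
'a' @ 1: {3,4}
'b' @ 2: {1,2,5}  (accept∈set)
'a' @ 3: {3,4}
'b' @ 4: {1,2,5}  (accept∈set)
final: {1,2,5}; accept 1 in set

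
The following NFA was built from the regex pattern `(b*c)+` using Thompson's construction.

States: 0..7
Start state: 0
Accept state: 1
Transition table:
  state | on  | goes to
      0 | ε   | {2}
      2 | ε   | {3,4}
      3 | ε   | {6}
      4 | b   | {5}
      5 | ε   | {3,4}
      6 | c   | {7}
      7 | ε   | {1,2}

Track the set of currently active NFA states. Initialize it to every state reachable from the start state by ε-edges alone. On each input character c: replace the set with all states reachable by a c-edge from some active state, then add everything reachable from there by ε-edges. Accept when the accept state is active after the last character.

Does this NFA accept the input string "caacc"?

initial (ε-close {0}): {0,2,3,4,6}
'c' @ 1: {1,2,3,4,6,7}  [accepting]
'a' @ 2: {}  — dead — no transitions
rest 'acc' ignored (set empty)
end set {} — state 1 not in

Answer: REJECT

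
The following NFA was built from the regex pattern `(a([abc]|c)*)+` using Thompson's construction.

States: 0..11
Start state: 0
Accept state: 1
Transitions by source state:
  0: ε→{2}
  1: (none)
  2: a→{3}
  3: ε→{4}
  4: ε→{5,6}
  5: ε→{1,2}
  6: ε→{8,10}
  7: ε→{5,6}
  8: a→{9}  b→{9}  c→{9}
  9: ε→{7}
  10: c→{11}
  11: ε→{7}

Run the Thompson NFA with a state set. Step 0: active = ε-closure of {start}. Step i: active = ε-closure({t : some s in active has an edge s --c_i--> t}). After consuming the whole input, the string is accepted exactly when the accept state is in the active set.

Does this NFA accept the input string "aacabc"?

Answer: ACCEPT

Trace:
initial (ε-close {0}): {0,2}
'a' @ 1: {1,2,3,4,5,6,8,10}  (accept∈set)
'a' @ 2: {1,2,3,4,5,6,7,8,9,10}  (accept∈set)
'c' @ 3: {1,2,5,6,7,8,9,10,11}  (accept∈set)
'a' @ 4: {1,2,3,4,5,6,7,8,9,10}  (accept∈set)
'b' @ 5: {1,2,5,6,7,8,9,10}  (accept∈set)
'c' @ 6: {1,2,5,6,7,8,9,10,11}  (accept∈set)
end set {1,2,5,6,7,8,9,10,11} — state 1 in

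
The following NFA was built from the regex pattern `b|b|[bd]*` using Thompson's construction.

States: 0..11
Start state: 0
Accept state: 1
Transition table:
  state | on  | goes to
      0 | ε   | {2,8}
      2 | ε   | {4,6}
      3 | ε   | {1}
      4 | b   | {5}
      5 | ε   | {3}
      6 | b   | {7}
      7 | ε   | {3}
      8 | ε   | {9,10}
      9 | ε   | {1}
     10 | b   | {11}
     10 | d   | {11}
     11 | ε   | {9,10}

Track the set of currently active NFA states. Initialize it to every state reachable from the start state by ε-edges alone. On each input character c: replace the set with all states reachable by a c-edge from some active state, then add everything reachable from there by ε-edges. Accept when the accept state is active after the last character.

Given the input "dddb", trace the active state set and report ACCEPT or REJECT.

start: ε-closure({0}) = {0,1,2,4,6,8,9,10}
'd' @ 1: {1,9,10,11}  [accepting]
'd' @ 2: {1,9,10,11}  [accepting]
'd' @ 3: {1,9,10,11}  [accepting]
'b' @ 4: {1,9,10,11}  [accepting]
end set {1,9,10,11} — state 1 in

Answer: ACCEPT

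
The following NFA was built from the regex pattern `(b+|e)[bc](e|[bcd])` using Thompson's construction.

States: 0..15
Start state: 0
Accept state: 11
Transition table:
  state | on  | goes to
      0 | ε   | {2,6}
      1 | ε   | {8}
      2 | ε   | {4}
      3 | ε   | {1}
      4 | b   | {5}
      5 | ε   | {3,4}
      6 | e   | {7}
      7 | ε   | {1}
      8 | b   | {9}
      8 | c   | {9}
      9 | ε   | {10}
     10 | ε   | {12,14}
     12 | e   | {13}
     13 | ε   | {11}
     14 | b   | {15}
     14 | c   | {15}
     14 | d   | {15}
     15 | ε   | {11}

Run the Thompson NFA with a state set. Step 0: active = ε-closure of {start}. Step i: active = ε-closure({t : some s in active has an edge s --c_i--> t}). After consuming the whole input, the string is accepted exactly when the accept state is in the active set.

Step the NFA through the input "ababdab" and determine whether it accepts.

initial (ε-close {0}): {0,2,4,6}
'a' @ 1: {}  — no active states
rest 'babdab' ignored (set empty)
final: {}; accept 11 not in set

Answer: REJECT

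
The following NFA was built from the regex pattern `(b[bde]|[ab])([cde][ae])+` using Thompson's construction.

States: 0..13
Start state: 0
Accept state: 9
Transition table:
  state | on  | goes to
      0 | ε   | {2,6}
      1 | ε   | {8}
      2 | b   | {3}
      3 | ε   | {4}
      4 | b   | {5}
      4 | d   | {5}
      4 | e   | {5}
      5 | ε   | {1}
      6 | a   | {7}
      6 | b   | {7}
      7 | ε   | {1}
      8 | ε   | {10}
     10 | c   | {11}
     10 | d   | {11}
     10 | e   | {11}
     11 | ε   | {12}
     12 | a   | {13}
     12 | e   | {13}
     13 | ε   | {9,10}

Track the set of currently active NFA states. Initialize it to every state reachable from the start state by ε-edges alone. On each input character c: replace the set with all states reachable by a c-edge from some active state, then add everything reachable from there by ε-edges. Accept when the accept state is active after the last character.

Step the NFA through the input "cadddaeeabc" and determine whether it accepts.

Answer: REJECT

Trace:
initial (ε-close {0}): {0,2,6}
'c' @ 1: {}  — dead — no transitions
rest 'adddaeeabc' ignored (set empty)
end set {} — state 9 not in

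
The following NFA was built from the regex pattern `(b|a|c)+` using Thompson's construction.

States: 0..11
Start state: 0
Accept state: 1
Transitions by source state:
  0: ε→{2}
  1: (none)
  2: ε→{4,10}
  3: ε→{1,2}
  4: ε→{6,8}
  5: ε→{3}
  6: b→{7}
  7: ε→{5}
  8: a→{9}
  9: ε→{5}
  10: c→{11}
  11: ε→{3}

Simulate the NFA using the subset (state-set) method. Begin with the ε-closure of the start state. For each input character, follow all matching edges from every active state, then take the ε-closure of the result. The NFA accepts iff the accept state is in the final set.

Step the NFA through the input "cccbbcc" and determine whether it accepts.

initial (ε-close {0}): {0,2,4,6,8,10}
'c' @ 1: {1,2,3,4,6,8,10,11}  (accept∈set)
'c' @ 2: {1,2,3,4,6,8,10,11}  (accept∈set)
'c' @ 3: {1,2,3,4,6,8,10,11}  (accept∈set)
'b' @ 4: {1,2,3,4,5,6,7,8,10}  (accept∈set)
'b' @ 5: {1,2,3,4,5,6,7,8,10}  (accept∈set)
'c' @ 6: {1,2,3,4,6,8,10,11}  (accept∈set)
'c' @ 7: {1,2,3,4,6,8,10,11}  (accept∈set)
end set {1,2,3,4,6,8,10,11} — state 1 in

Answer: ACCEPT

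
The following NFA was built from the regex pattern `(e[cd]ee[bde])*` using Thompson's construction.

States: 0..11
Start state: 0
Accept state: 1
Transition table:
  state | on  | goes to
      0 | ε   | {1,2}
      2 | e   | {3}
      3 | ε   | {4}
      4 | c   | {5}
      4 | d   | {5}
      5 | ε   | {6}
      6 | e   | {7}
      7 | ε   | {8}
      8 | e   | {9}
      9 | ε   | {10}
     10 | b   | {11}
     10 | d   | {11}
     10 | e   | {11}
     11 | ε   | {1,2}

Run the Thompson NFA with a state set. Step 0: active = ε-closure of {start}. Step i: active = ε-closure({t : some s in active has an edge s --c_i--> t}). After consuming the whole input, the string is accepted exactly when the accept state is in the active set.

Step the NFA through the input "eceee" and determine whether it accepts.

Answer: ACCEPT

Trace:
initial (ε-close {0}): {0,1,2}
'e' @ 1: {3,4}
'c' @ 2: {5,6}
'e' @ 3: {7,8}
'e' @ 4: {9,10}
'e' @ 5: {1,2,11}  [accepting]
after full input: {1,2,11}  (accept=1 in)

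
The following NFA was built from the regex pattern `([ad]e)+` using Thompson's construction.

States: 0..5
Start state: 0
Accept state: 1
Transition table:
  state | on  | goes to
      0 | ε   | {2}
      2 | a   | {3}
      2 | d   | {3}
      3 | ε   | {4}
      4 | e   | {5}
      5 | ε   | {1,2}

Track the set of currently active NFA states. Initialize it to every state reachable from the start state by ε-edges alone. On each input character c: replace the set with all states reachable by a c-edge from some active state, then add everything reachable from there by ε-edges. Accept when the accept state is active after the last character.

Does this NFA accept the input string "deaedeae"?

Answer: ACCEPT

Trace:
initial (ε-close {0}): {0,2}
'd' @ 1: {3,4}
'e' @ 2: {1,2,5}  [accepting]
'a' @ 3: {3,4}
'e' @ 4: {1,2,5}  [accepting]
'd' @ 5: {3,4}
'e' @ 6: {1,2,5}  [accepting]
'a' @ 7: {3,4}
'e' @ 8: {1,2,5}  [accepting]
end set {1,2,5} — state 1 in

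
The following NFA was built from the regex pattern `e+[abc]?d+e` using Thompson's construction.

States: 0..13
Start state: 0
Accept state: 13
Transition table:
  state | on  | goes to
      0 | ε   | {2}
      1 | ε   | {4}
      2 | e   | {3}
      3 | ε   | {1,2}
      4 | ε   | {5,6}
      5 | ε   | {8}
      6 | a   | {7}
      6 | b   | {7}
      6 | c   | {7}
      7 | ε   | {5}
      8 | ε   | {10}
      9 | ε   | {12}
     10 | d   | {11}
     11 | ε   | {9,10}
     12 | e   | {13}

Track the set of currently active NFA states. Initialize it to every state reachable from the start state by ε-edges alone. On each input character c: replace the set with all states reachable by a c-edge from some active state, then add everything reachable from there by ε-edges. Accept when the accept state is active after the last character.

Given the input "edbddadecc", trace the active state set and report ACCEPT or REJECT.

Answer: REJECT

Steps:
S₀ = ε-closure({0}) = {0,2}
'e' @ 1: {1,2,3,4,5,6,8,10}
'd' @ 2: {9,10,11,12}
'b' @ 3: {}  — dead — no transitions
rest 'ddadecc' ignored (set empty)
after full input: {}  (accept=13 not in)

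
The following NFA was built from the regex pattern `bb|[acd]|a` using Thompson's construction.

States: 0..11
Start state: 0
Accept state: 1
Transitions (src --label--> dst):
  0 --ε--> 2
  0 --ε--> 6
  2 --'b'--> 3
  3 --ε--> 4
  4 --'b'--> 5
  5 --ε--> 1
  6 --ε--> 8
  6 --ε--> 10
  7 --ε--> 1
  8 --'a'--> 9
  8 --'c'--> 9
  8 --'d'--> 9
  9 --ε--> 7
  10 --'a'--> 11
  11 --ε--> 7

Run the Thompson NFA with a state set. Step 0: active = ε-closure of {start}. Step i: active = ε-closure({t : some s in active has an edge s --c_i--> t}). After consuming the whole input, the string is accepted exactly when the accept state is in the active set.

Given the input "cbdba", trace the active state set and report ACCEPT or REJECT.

Answer: REJECT

Steps:
start: ε-closure({0}) = {0,2,6,8,10}
'c' @ 1: {1,7,9}  (accept∈set)
'b' @ 2: {}  — no active states
rest 'dba' ignored (set empty)
final: {}; accept 1 not in set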